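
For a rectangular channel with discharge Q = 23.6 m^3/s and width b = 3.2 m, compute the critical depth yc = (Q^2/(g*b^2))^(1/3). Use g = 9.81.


Using yc = (Q^2 / (g * b^2))^(1/3):
Q^2 = 23.6^2 = 556.96.
g * b^2 = 9.81 * 3.2^2 = 9.81 * 10.24 = 100.45.
Q^2 / (g*b^2) = 556.96 / 100.45 = 5.5446.
yc = 5.5446^(1/3) = 1.7699 m.

1.7699


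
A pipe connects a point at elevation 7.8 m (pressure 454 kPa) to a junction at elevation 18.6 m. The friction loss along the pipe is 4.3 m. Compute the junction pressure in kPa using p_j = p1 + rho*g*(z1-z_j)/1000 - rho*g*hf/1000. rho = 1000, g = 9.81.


Junction pressure: p_j = p1 + rho*g*(z1 - z_j)/1000 - rho*g*hf/1000.
Elevation term = 1000*9.81*(7.8 - 18.6)/1000 = -105.948 kPa.
Friction term = 1000*9.81*4.3/1000 = 42.183 kPa.
p_j = 454 + -105.948 - 42.183 = 305.87 kPa.

305.87


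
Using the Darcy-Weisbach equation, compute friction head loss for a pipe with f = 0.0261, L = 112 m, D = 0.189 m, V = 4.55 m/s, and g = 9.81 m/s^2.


Darcy-Weisbach equation: h_f = f * (L/D) * V^2/(2g).
f * L/D = 0.0261 * 112/0.189 = 15.4667.
V^2/(2g) = 4.55^2 / (2*9.81) = 20.7025 / 19.62 = 1.0552 m.
h_f = 15.4667 * 1.0552 = 16.32 m.

16.32


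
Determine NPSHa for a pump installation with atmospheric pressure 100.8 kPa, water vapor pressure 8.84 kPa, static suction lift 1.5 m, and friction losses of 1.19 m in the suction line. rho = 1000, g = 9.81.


NPSHa = p_atm/(rho*g) - z_s - hf_s - p_vap/(rho*g).
p_atm/(rho*g) = 100.8*1000 / (1000*9.81) = 10.275 m.
p_vap/(rho*g) = 8.84*1000 / (1000*9.81) = 0.901 m.
NPSHa = 10.275 - 1.5 - 1.19 - 0.901
      = 6.68 m.

6.68


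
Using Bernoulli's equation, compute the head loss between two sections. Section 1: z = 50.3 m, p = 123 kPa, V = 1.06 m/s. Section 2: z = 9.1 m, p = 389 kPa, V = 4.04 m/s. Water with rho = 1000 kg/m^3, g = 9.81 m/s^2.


Total head at each section: H = z + p/(rho*g) + V^2/(2g).
H1 = 50.3 + 123*1000/(1000*9.81) + 1.06^2/(2*9.81)
   = 50.3 + 12.538 + 0.0573
   = 62.895 m.
H2 = 9.1 + 389*1000/(1000*9.81) + 4.04^2/(2*9.81)
   = 9.1 + 39.653 + 0.8319
   = 49.585 m.
h_L = H1 - H2 = 62.895 - 49.585 = 13.31 m.

13.31


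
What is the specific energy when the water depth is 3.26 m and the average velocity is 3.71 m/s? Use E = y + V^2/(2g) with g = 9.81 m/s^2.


Specific energy E = y + V^2/(2g).
Velocity head = V^2/(2g) = 3.71^2 / (2*9.81) = 13.7641 / 19.62 = 0.7015 m.
E = 3.26 + 0.7015 = 3.9615 m.

3.9615


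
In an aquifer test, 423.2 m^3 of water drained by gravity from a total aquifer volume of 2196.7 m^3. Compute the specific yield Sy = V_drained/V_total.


Specific yield Sy = Volume drained / Total volume.
Sy = 423.2 / 2196.7
   = 0.1927.

0.1927


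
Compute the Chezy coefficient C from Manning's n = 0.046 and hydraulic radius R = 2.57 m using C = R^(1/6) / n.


The Chezy coefficient relates to Manning's n through C = R^(1/6) / n.
R^(1/6) = 2.57^(1/6) = 1.170367.
C = 1.170367 / 0.046 = 25.44 m^(1/2)/s.

25.44


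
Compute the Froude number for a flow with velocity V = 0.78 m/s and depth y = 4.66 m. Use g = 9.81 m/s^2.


The Froude number is defined as Fr = V / sqrt(g*y).
g*y = 9.81 * 4.66 = 45.7146.
sqrt(g*y) = sqrt(45.7146) = 6.7613.
Fr = 0.78 / 6.7613 = 0.1154.

0.1154


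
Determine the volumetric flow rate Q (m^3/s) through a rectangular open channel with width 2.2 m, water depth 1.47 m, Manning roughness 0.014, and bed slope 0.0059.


For a rectangular channel, the cross-sectional area A = b * y = 2.2 * 1.47 = 3.23 m^2.
The wetted perimeter P = b + 2y = 2.2 + 2*1.47 = 5.14 m.
Hydraulic radius R = A/P = 3.23/5.14 = 0.6292 m.
Velocity V = (1/n)*R^(2/3)*S^(1/2) = (1/0.014)*0.6292^(2/3)*0.0059^(1/2) = 4.0286 m/s.
Discharge Q = A * V = 3.23 * 4.0286 = 13.028 m^3/s.

13.028


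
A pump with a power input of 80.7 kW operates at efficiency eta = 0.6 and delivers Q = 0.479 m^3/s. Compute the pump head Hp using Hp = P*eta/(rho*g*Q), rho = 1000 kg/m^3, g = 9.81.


Pump head formula: Hp = P * eta / (rho * g * Q).
Numerator: P * eta = 80.7 * 1000 * 0.6 = 48420.0 W.
Denominator: rho * g * Q = 1000 * 9.81 * 0.479 = 4698.99.
Hp = 48420.0 / 4698.99 = 10.3 m.

10.3


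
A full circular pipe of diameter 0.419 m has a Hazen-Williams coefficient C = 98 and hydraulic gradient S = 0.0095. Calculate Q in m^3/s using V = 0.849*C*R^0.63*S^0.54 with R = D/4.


For a full circular pipe, R = D/4 = 0.419/4 = 0.1047 m.
V = 0.849 * 98 * 0.1047^0.63 * 0.0095^0.54
  = 0.849 * 98 * 0.241378 * 0.080904
  = 1.6248 m/s.
Pipe area A = pi*D^2/4 = pi*0.419^2/4 = 0.1379 m^2.
Q = A * V = 0.1379 * 1.6248 = 0.224 m^3/s.

0.224


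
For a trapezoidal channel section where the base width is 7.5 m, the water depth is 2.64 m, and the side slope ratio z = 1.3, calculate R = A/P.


For a trapezoidal section with side slope z:
A = (b + z*y)*y = (7.5 + 1.3*2.64)*2.64 = 28.86 m^2.
P = b + 2*y*sqrt(1 + z^2) = 7.5 + 2*2.64*sqrt(1 + 1.3^2) = 16.16 m.
R = A/P = 28.86 / 16.16 = 1.7859 m.

1.7859


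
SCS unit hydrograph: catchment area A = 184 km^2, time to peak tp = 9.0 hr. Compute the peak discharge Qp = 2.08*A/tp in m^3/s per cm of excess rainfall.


SCS formula: Qp = 2.08 * A / tp.
Qp = 2.08 * 184 / 9.0
   = 382.72 / 9.0
   = 42.52 m^3/s per cm.

42.52


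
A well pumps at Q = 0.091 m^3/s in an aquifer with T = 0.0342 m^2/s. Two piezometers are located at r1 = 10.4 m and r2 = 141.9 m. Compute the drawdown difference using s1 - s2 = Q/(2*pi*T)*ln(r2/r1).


Thiem equation: s1 - s2 = Q/(2*pi*T) * ln(r2/r1).
ln(r2/r1) = ln(141.9/10.4) = 2.6133.
Q/(2*pi*T) = 0.091 / (2*pi*0.0342) = 0.091 / 0.2149 = 0.4235.
s1 - s2 = 0.4235 * 2.6133 = 1.1067 m.

1.1067


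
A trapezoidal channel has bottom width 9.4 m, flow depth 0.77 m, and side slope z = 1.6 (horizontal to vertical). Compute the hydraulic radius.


For a trapezoidal section with side slope z:
A = (b + z*y)*y = (9.4 + 1.6*0.77)*0.77 = 8.187 m^2.
P = b + 2*y*sqrt(1 + z^2) = 9.4 + 2*0.77*sqrt(1 + 1.6^2) = 12.306 m.
R = A/P = 8.187 / 12.306 = 0.6653 m.

0.6653


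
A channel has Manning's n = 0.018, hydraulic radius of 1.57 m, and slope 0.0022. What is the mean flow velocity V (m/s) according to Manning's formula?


Manning's equation gives V = (1/n) * R^(2/3) * S^(1/2).
First, compute R^(2/3) = 1.57^(2/3) = 1.3508.
Next, S^(1/2) = 0.0022^(1/2) = 0.046904.
Then 1/n = 1/0.018 = 55.56.
V = 55.56 * 1.3508 * 0.046904 = 3.52 m/s.

3.52


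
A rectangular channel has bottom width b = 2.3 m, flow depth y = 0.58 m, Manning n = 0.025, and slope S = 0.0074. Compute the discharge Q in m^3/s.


For a rectangular channel, the cross-sectional area A = b * y = 2.3 * 0.58 = 1.33 m^2.
The wetted perimeter P = b + 2y = 2.3 + 2*0.58 = 3.46 m.
Hydraulic radius R = A/P = 1.33/3.46 = 0.3855 m.
Velocity V = (1/n)*R^(2/3)*S^(1/2) = (1/0.025)*0.3855^(2/3)*0.0074^(1/2) = 1.8228 m/s.
Discharge Q = A * V = 1.33 * 1.8228 = 2.432 m^3/s.

2.432


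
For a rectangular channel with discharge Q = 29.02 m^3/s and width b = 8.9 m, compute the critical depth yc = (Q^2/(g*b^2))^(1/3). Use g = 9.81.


Using yc = (Q^2 / (g * b^2))^(1/3):
Q^2 = 29.02^2 = 842.16.
g * b^2 = 9.81 * 8.9^2 = 9.81 * 79.21 = 777.05.
Q^2 / (g*b^2) = 842.16 / 777.05 = 1.0838.
yc = 1.0838^(1/3) = 1.0272 m.

1.0272


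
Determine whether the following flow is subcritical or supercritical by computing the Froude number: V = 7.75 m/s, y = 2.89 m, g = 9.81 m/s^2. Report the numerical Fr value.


The Froude number is defined as Fr = V / sqrt(g*y).
g*y = 9.81 * 2.89 = 28.3509.
sqrt(g*y) = sqrt(28.3509) = 5.3246.
Fr = 7.75 / 5.3246 = 1.4555.
Since Fr > 1, the flow is supercritical.

1.4555


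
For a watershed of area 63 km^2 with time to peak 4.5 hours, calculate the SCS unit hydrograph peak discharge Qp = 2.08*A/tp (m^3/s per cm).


SCS formula: Qp = 2.08 * A / tp.
Qp = 2.08 * 63 / 4.5
   = 131.04 / 4.5
   = 29.12 m^3/s per cm.

29.12


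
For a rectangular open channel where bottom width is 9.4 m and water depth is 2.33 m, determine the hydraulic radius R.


For a rectangular section:
Flow area A = b * y = 9.4 * 2.33 = 21.9 m^2.
Wetted perimeter P = b + 2y = 9.4 + 2*2.33 = 14.06 m.
Hydraulic radius R = A/P = 21.9 / 14.06 = 1.5578 m.

1.5578


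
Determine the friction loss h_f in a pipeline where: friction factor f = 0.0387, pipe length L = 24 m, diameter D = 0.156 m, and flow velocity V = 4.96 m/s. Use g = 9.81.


Darcy-Weisbach equation: h_f = f * (L/D) * V^2/(2g).
f * L/D = 0.0387 * 24/0.156 = 5.9538.
V^2/(2g) = 4.96^2 / (2*9.81) = 24.6016 / 19.62 = 1.2539 m.
h_f = 5.9538 * 1.2539 = 7.466 m.

7.466


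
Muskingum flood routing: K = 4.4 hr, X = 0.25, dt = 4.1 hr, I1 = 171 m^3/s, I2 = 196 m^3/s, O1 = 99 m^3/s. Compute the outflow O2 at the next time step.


Muskingum coefficients:
denom = 2*K*(1-X) + dt = 2*4.4*(1-0.25) + 4.1 = 10.7.
C0 = (dt - 2*K*X)/denom = (4.1 - 2*4.4*0.25)/10.7 = 0.1776.
C1 = (dt + 2*K*X)/denom = (4.1 + 2*4.4*0.25)/10.7 = 0.5888.
C2 = (2*K*(1-X) - dt)/denom = 0.2336.
O2 = C0*I2 + C1*I1 + C2*O1
   = 0.1776*196 + 0.5888*171 + 0.2336*99
   = 158.62 m^3/s.

158.62


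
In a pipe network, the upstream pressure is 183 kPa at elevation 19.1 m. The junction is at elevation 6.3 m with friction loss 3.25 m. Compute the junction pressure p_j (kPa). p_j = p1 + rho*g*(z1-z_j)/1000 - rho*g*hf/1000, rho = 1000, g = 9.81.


Junction pressure: p_j = p1 + rho*g*(z1 - z_j)/1000 - rho*g*hf/1000.
Elevation term = 1000*9.81*(19.1 - 6.3)/1000 = 125.568 kPa.
Friction term = 1000*9.81*3.25/1000 = 31.883 kPa.
p_j = 183 + 125.568 - 31.883 = 276.69 kPa.

276.69


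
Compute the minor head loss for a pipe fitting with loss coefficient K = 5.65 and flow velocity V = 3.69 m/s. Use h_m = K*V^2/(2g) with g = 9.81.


Minor loss formula: h_m = K * V^2/(2g).
V^2 = 3.69^2 = 13.6161.
V^2/(2g) = 13.6161 / 19.62 = 0.694 m.
h_m = 5.65 * 0.694 = 3.921 m.

3.921


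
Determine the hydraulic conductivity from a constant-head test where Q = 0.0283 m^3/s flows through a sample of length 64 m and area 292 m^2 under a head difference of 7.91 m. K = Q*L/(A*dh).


From K = Q*L / (A*dh):
Numerator: Q*L = 0.0283 * 64 = 1.8112.
Denominator: A*dh = 292 * 7.91 = 2309.72.
K = 1.8112 / 2309.72 = 0.000784 m/s.

0.000784


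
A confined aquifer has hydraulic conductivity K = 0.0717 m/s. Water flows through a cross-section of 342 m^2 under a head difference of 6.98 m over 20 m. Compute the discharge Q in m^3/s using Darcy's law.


Darcy's law: Q = K * A * i, where i = dh/L.
Hydraulic gradient i = 6.98 / 20 = 0.349.
Q = 0.0717 * 342 * 0.349
  = 8.558 m^3/s.

8.558


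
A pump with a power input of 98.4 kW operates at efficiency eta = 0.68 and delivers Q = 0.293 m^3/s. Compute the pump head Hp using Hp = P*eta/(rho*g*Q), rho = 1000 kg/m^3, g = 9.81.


Pump head formula: Hp = P * eta / (rho * g * Q).
Numerator: P * eta = 98.4 * 1000 * 0.68 = 66912.0 W.
Denominator: rho * g * Q = 1000 * 9.81 * 0.293 = 2874.33.
Hp = 66912.0 / 2874.33 = 23.28 m.

23.28


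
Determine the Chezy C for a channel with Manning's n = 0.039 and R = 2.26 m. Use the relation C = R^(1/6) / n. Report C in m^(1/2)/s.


The Chezy coefficient relates to Manning's n through C = R^(1/6) / n.
R^(1/6) = 2.26^(1/6) = 1.145561.
C = 1.145561 / 0.039 = 29.37 m^(1/2)/s.

29.37


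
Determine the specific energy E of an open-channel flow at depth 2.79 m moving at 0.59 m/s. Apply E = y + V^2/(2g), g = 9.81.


Specific energy E = y + V^2/(2g).
Velocity head = V^2/(2g) = 0.59^2 / (2*9.81) = 0.3481 / 19.62 = 0.0177 m.
E = 2.79 + 0.0177 = 2.8077 m.

2.8077


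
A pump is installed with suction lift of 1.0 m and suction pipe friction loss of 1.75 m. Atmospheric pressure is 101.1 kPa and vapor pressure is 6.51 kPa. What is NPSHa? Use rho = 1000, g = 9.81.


NPSHa = p_atm/(rho*g) - z_s - hf_s - p_vap/(rho*g).
p_atm/(rho*g) = 101.1*1000 / (1000*9.81) = 10.306 m.
p_vap/(rho*g) = 6.51*1000 / (1000*9.81) = 0.664 m.
NPSHa = 10.306 - 1.0 - 1.75 - 0.664
      = 6.89 m.

6.89


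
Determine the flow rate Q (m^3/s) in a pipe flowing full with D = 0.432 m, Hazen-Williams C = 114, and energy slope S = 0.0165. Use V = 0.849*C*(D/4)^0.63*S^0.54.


For a full circular pipe, R = D/4 = 0.432/4 = 0.108 m.
V = 0.849 * 114 * 0.108^0.63 * 0.0165^0.54
  = 0.849 * 114 * 0.246069 * 0.109004
  = 2.596 m/s.
Pipe area A = pi*D^2/4 = pi*0.432^2/4 = 0.1466 m^2.
Q = A * V = 0.1466 * 2.596 = 0.3805 m^3/s.

0.3805


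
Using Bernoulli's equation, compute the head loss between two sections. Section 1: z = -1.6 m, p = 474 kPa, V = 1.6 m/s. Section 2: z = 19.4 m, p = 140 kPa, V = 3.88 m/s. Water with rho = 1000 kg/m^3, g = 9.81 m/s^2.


Total head at each section: H = z + p/(rho*g) + V^2/(2g).
H1 = -1.6 + 474*1000/(1000*9.81) + 1.6^2/(2*9.81)
   = -1.6 + 48.318 + 0.1305
   = 46.849 m.
H2 = 19.4 + 140*1000/(1000*9.81) + 3.88^2/(2*9.81)
   = 19.4 + 14.271 + 0.7673
   = 34.438 m.
h_L = H1 - H2 = 46.849 - 34.438 = 12.41 m.

12.41


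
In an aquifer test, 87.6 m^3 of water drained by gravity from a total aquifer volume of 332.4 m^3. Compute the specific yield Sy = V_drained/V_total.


Specific yield Sy = Volume drained / Total volume.
Sy = 87.6 / 332.4
   = 0.2635.

0.2635


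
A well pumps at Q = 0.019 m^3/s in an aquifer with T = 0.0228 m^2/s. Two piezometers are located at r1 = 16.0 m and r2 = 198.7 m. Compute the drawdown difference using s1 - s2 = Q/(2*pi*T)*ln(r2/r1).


Thiem equation: s1 - s2 = Q/(2*pi*T) * ln(r2/r1).
ln(r2/r1) = ln(198.7/16.0) = 2.5192.
Q/(2*pi*T) = 0.019 / (2*pi*0.0228) = 0.019 / 0.1433 = 0.1326.
s1 - s2 = 0.1326 * 2.5192 = 0.3341 m.

0.3341


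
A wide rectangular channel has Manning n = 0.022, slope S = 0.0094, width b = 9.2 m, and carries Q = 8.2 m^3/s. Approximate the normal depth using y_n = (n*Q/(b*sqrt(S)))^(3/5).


We use the wide-channel approximation y_n = (n*Q/(b*sqrt(S)))^(3/5).
sqrt(S) = sqrt(0.0094) = 0.096954.
Numerator: n*Q = 0.022 * 8.2 = 0.1804.
Denominator: b*sqrt(S) = 9.2 * 0.096954 = 0.891977.
arg = 0.2022.
y_n = 0.2022^(3/5) = 0.3833 m.

0.3833


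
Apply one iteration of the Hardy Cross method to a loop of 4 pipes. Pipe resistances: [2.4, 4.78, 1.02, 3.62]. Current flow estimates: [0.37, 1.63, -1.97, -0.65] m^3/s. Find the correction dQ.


Numerator terms (r*Q*|Q|): 2.4*0.37*|0.37| = 0.3286; 4.78*1.63*|1.63| = 12.7; 1.02*-1.97*|-1.97| = -3.9585; 3.62*-0.65*|-0.65| = -1.5295.
Sum of numerator = 7.5406.
Denominator terms (r*|Q|): 2.4*|0.37| = 0.888; 4.78*|1.63| = 7.7914; 1.02*|-1.97| = 2.0094; 3.62*|-0.65| = 2.353.
2 * sum of denominator = 2 * 13.0418 = 26.0836.
dQ = -7.5406 / 26.0836 = -0.2891 m^3/s.

-0.2891


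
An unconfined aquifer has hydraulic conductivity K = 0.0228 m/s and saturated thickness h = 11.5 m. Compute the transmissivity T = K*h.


Transmissivity is defined as T = K * h.
T = 0.0228 * 11.5
  = 0.2622 m^2/s.

0.2622


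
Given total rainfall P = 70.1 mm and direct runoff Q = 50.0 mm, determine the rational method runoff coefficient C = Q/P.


The runoff coefficient C = runoff depth / rainfall depth.
C = 50.0 / 70.1
  = 0.7133.

0.7133


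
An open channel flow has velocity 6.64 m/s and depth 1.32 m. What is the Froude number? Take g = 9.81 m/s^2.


The Froude number is defined as Fr = V / sqrt(g*y).
g*y = 9.81 * 1.32 = 12.9492.
sqrt(g*y) = sqrt(12.9492) = 3.5985.
Fr = 6.64 / 3.5985 = 1.8452.

1.8452


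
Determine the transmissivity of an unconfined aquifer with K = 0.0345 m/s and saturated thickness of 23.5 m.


Transmissivity is defined as T = K * h.
T = 0.0345 * 23.5
  = 0.8108 m^2/s.

0.8108


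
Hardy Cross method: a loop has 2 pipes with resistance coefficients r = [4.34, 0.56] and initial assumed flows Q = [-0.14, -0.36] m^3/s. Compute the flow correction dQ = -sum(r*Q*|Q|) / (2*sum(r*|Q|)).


Numerator terms (r*Q*|Q|): 4.34*-0.14*|-0.14| = -0.0851; 0.56*-0.36*|-0.36| = -0.0726.
Sum of numerator = -0.1576.
Denominator terms (r*|Q|): 4.34*|-0.14| = 0.6076; 0.56*|-0.36| = 0.2016.
2 * sum of denominator = 2 * 0.8092 = 1.6184.
dQ = --0.1576 / 1.6184 = 0.0974 m^3/s.

0.0974


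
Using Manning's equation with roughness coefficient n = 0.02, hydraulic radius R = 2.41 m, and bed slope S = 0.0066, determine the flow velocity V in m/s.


Manning's equation gives V = (1/n) * R^(2/3) * S^(1/2).
First, compute R^(2/3) = 2.41^(2/3) = 1.7975.
Next, S^(1/2) = 0.0066^(1/2) = 0.08124.
Then 1/n = 1/0.02 = 50.0.
V = 50.0 * 1.7975 * 0.08124 = 7.3016 m/s.

7.3016


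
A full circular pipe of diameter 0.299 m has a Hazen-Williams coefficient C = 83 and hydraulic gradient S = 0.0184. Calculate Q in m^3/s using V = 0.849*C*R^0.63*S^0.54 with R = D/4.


For a full circular pipe, R = D/4 = 0.299/4 = 0.0747 m.
V = 0.849 * 83 * 0.0747^0.63 * 0.0184^0.54
  = 0.849 * 83 * 0.195153 * 0.115612
  = 1.5899 m/s.
Pipe area A = pi*D^2/4 = pi*0.299^2/4 = 0.0702 m^2.
Q = A * V = 0.0702 * 1.5899 = 0.1116 m^3/s.

0.1116


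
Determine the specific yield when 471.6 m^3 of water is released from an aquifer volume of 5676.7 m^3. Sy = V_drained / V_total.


Specific yield Sy = Volume drained / Total volume.
Sy = 471.6 / 5676.7
   = 0.0831.

0.0831


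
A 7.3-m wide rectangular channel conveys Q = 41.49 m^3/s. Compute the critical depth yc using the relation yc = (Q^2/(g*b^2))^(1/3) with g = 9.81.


Using yc = (Q^2 / (g * b^2))^(1/3):
Q^2 = 41.49^2 = 1721.42.
g * b^2 = 9.81 * 7.3^2 = 9.81 * 53.29 = 522.77.
Q^2 / (g*b^2) = 1721.42 / 522.77 = 3.2929.
yc = 3.2929^(1/3) = 1.4877 m.

1.4877


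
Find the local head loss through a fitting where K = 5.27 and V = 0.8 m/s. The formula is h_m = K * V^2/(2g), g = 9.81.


Minor loss formula: h_m = K * V^2/(2g).
V^2 = 0.8^2 = 0.64.
V^2/(2g) = 0.64 / 19.62 = 0.0326 m.
h_m = 5.27 * 0.0326 = 0.1719 m.

0.1719


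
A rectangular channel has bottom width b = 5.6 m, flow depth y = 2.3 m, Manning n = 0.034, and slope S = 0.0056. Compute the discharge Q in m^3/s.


For a rectangular channel, the cross-sectional area A = b * y = 5.6 * 2.3 = 12.88 m^2.
The wetted perimeter P = b + 2y = 5.6 + 2*2.3 = 10.2 m.
Hydraulic radius R = A/P = 12.88/10.2 = 1.2627 m.
Velocity V = (1/n)*R^(2/3)*S^(1/2) = (1/0.034)*1.2627^(2/3)*0.0056^(1/2) = 2.5713 m/s.
Discharge Q = A * V = 12.88 * 2.5713 = 33.119 m^3/s.

33.119


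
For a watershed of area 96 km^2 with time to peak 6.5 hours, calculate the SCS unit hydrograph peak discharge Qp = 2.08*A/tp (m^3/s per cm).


SCS formula: Qp = 2.08 * A / tp.
Qp = 2.08 * 96 / 6.5
   = 199.68 / 6.5
   = 30.72 m^3/s per cm.

30.72


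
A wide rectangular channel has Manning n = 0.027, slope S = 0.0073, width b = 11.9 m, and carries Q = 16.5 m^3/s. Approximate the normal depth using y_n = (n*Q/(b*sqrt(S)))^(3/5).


We use the wide-channel approximation y_n = (n*Q/(b*sqrt(S)))^(3/5).
sqrt(S) = sqrt(0.0073) = 0.08544.
Numerator: n*Q = 0.027 * 16.5 = 0.4455.
Denominator: b*sqrt(S) = 11.9 * 0.08544 = 1.016736.
arg = 0.4382.
y_n = 0.4382^(3/5) = 0.6095 m.

0.6095


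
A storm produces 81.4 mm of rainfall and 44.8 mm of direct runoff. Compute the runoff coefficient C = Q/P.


The runoff coefficient C = runoff depth / rainfall depth.
C = 44.8 / 81.4
  = 0.5504.

0.5504


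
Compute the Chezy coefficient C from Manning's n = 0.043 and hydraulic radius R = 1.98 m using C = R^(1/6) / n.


The Chezy coefficient relates to Manning's n through C = R^(1/6) / n.
R^(1/6) = 1.98^(1/6) = 1.120583.
C = 1.120583 / 0.043 = 26.06 m^(1/2)/s.

26.06


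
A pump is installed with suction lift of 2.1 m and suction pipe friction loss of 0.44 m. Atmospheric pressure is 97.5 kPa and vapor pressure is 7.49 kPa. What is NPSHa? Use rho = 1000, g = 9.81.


NPSHa = p_atm/(rho*g) - z_s - hf_s - p_vap/(rho*g).
p_atm/(rho*g) = 97.5*1000 / (1000*9.81) = 9.939 m.
p_vap/(rho*g) = 7.49*1000 / (1000*9.81) = 0.764 m.
NPSHa = 9.939 - 2.1 - 0.44 - 0.764
      = 6.64 m.

6.64


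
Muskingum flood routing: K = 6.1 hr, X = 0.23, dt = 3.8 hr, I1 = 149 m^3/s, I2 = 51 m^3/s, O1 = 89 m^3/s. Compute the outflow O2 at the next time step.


Muskingum coefficients:
denom = 2*K*(1-X) + dt = 2*6.1*(1-0.23) + 3.8 = 13.194.
C0 = (dt - 2*K*X)/denom = (3.8 - 2*6.1*0.23)/13.194 = 0.0753.
C1 = (dt + 2*K*X)/denom = (3.8 + 2*6.1*0.23)/13.194 = 0.5007.
C2 = (2*K*(1-X) - dt)/denom = 0.424.
O2 = C0*I2 + C1*I1 + C2*O1
   = 0.0753*51 + 0.5007*149 + 0.424*89
   = 116.18 m^3/s.

116.18


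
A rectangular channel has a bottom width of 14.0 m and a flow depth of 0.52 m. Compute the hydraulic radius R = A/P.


For a rectangular section:
Flow area A = b * y = 14.0 * 0.52 = 7.28 m^2.
Wetted perimeter P = b + 2y = 14.0 + 2*0.52 = 15.04 m.
Hydraulic radius R = A/P = 7.28 / 15.04 = 0.484 m.

0.484


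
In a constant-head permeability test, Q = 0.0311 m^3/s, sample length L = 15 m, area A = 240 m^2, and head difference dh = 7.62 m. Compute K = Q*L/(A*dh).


From K = Q*L / (A*dh):
Numerator: Q*L = 0.0311 * 15 = 0.4665.
Denominator: A*dh = 240 * 7.62 = 1828.8.
K = 0.4665 / 1828.8 = 0.000255 m/s.

0.000255


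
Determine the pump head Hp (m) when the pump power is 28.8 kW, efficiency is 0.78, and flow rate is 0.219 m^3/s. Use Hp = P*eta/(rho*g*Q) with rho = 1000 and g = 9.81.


Pump head formula: Hp = P * eta / (rho * g * Q).
Numerator: P * eta = 28.8 * 1000 * 0.78 = 22464.0 W.
Denominator: rho * g * Q = 1000 * 9.81 * 0.219 = 2148.39.
Hp = 22464.0 / 2148.39 = 10.46 m.

10.46


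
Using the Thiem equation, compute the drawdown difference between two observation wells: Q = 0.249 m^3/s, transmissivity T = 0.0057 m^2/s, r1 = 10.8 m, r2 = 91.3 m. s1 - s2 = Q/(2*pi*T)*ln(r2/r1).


Thiem equation: s1 - s2 = Q/(2*pi*T) * ln(r2/r1).
ln(r2/r1) = ln(91.3/10.8) = 2.1346.
Q/(2*pi*T) = 0.249 / (2*pi*0.0057) = 0.249 / 0.0358 = 6.9526.
s1 - s2 = 6.9526 * 2.1346 = 14.841 m.

14.841


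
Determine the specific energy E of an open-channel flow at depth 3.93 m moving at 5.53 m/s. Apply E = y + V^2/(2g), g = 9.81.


Specific energy E = y + V^2/(2g).
Velocity head = V^2/(2g) = 5.53^2 / (2*9.81) = 30.5809 / 19.62 = 1.5587 m.
E = 3.93 + 1.5587 = 5.4887 m.

5.4887


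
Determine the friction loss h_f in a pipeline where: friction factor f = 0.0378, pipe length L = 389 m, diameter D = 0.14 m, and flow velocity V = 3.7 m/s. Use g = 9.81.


Darcy-Weisbach equation: h_f = f * (L/D) * V^2/(2g).
f * L/D = 0.0378 * 389/0.14 = 105.03.
V^2/(2g) = 3.7^2 / (2*9.81) = 13.69 / 19.62 = 0.6978 m.
h_f = 105.03 * 0.6978 = 73.285 m.

73.285


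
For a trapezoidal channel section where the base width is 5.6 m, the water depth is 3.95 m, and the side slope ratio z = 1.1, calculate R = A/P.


For a trapezoidal section with side slope z:
A = (b + z*y)*y = (5.6 + 1.1*3.95)*3.95 = 39.283 m^2.
P = b + 2*y*sqrt(1 + z^2) = 5.6 + 2*3.95*sqrt(1 + 1.1^2) = 17.344 m.
R = A/P = 39.283 / 17.344 = 2.2649 m.

2.2649


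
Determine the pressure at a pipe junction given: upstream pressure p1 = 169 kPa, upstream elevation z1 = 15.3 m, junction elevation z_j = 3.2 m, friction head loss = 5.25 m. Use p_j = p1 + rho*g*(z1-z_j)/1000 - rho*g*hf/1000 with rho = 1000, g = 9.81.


Junction pressure: p_j = p1 + rho*g*(z1 - z_j)/1000 - rho*g*hf/1000.
Elevation term = 1000*9.81*(15.3 - 3.2)/1000 = 118.701 kPa.
Friction term = 1000*9.81*5.25/1000 = 51.502 kPa.
p_j = 169 + 118.701 - 51.502 = 236.2 kPa.

236.2


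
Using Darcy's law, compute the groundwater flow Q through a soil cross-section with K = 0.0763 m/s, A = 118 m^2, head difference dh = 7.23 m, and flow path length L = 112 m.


Darcy's law: Q = K * A * i, where i = dh/L.
Hydraulic gradient i = 7.23 / 112 = 0.064554.
Q = 0.0763 * 118 * 0.064554
  = 0.5812 m^3/s.

0.5812


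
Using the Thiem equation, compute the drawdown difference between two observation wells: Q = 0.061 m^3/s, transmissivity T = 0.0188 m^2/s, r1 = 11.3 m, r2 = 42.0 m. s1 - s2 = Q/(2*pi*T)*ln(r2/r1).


Thiem equation: s1 - s2 = Q/(2*pi*T) * ln(r2/r1).
ln(r2/r1) = ln(42.0/11.3) = 1.3129.
Q/(2*pi*T) = 0.061 / (2*pi*0.0188) = 0.061 / 0.1181 = 0.5164.
s1 - s2 = 0.5164 * 1.3129 = 0.678 m.

0.678


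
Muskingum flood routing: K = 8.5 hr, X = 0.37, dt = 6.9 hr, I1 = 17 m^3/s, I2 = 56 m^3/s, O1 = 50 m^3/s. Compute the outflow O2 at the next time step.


Muskingum coefficients:
denom = 2*K*(1-X) + dt = 2*8.5*(1-0.37) + 6.9 = 17.61.
C0 = (dt - 2*K*X)/denom = (6.9 - 2*8.5*0.37)/17.61 = 0.0346.
C1 = (dt + 2*K*X)/denom = (6.9 + 2*8.5*0.37)/17.61 = 0.749.
C2 = (2*K*(1-X) - dt)/denom = 0.2164.
O2 = C0*I2 + C1*I1 + C2*O1
   = 0.0346*56 + 0.749*17 + 0.2164*50
   = 25.49 m^3/s.

25.49


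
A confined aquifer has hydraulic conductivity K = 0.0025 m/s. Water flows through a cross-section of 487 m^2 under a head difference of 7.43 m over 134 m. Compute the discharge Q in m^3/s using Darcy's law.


Darcy's law: Q = K * A * i, where i = dh/L.
Hydraulic gradient i = 7.43 / 134 = 0.055448.
Q = 0.0025 * 487 * 0.055448
  = 0.0675 m^3/s.

0.0675


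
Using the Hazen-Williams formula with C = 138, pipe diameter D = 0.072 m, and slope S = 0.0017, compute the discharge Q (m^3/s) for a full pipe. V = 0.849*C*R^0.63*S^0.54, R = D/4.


For a full circular pipe, R = D/4 = 0.072/4 = 0.018 m.
V = 0.849 * 138 * 0.018^0.63 * 0.0017^0.54
  = 0.849 * 138 * 0.079583 * 0.031948
  = 0.2979 m/s.
Pipe area A = pi*D^2/4 = pi*0.072^2/4 = 0.0041 m^2.
Q = A * V = 0.0041 * 0.2979 = 0.0012 m^3/s.

0.0012


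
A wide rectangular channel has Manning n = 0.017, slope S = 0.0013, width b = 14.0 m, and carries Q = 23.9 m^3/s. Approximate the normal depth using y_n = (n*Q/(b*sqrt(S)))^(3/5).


We use the wide-channel approximation y_n = (n*Q/(b*sqrt(S)))^(3/5).
sqrt(S) = sqrt(0.0013) = 0.036056.
Numerator: n*Q = 0.017 * 23.9 = 0.4063.
Denominator: b*sqrt(S) = 14.0 * 0.036056 = 0.504784.
arg = 0.8049.
y_n = 0.8049^(3/5) = 0.8779 m.

0.8779


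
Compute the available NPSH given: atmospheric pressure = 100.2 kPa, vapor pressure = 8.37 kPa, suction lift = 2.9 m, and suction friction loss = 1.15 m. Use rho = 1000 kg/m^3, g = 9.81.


NPSHa = p_atm/(rho*g) - z_s - hf_s - p_vap/(rho*g).
p_atm/(rho*g) = 100.2*1000 / (1000*9.81) = 10.214 m.
p_vap/(rho*g) = 8.37*1000 / (1000*9.81) = 0.853 m.
NPSHa = 10.214 - 2.9 - 1.15 - 0.853
      = 5.31 m.

5.31


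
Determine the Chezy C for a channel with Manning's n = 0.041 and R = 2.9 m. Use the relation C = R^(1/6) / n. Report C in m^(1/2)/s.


The Chezy coefficient relates to Manning's n through C = R^(1/6) / n.
R^(1/6) = 2.9^(1/6) = 1.19417.
C = 1.19417 / 0.041 = 29.13 m^(1/2)/s.

29.13


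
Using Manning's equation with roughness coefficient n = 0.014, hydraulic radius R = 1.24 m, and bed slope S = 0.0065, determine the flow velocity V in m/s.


Manning's equation gives V = (1/n) * R^(2/3) * S^(1/2).
First, compute R^(2/3) = 1.24^(2/3) = 1.1542.
Next, S^(1/2) = 0.0065^(1/2) = 0.080623.
Then 1/n = 1/0.014 = 71.43.
V = 71.43 * 1.1542 * 0.080623 = 6.6468 m/s.

6.6468


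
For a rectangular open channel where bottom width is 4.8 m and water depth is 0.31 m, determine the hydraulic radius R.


For a rectangular section:
Flow area A = b * y = 4.8 * 0.31 = 1.49 m^2.
Wetted perimeter P = b + 2y = 4.8 + 2*0.31 = 5.42 m.
Hydraulic radius R = A/P = 1.49 / 5.42 = 0.2745 m.

0.2745


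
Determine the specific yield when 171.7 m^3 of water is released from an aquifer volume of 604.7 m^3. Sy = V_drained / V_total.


Specific yield Sy = Volume drained / Total volume.
Sy = 171.7 / 604.7
   = 0.2839.

0.2839


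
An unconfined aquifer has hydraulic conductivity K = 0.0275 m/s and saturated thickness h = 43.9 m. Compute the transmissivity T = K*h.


Transmissivity is defined as T = K * h.
T = 0.0275 * 43.9
  = 1.2072 m^2/s.

1.2072


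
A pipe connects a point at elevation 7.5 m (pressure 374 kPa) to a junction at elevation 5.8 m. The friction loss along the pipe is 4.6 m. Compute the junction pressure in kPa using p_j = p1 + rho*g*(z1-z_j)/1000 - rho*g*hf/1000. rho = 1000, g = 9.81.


Junction pressure: p_j = p1 + rho*g*(z1 - z_j)/1000 - rho*g*hf/1000.
Elevation term = 1000*9.81*(7.5 - 5.8)/1000 = 16.677 kPa.
Friction term = 1000*9.81*4.6/1000 = 45.126 kPa.
p_j = 374 + 16.677 - 45.126 = 345.55 kPa.

345.55


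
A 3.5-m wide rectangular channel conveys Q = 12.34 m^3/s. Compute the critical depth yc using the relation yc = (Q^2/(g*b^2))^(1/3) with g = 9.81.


Using yc = (Q^2 / (g * b^2))^(1/3):
Q^2 = 12.34^2 = 152.28.
g * b^2 = 9.81 * 3.5^2 = 9.81 * 12.25 = 120.17.
Q^2 / (g*b^2) = 152.28 / 120.17 = 1.2672.
yc = 1.2672^(1/3) = 1.0821 m.

1.0821


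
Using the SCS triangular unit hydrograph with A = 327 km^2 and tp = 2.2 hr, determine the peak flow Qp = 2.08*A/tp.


SCS formula: Qp = 2.08 * A / tp.
Qp = 2.08 * 327 / 2.2
   = 680.16 / 2.2
   = 309.16 m^3/s per cm.

309.16


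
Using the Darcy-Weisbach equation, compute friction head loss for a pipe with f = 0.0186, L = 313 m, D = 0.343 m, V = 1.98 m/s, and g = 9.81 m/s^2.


Darcy-Weisbach equation: h_f = f * (L/D) * V^2/(2g).
f * L/D = 0.0186 * 313/0.343 = 16.9732.
V^2/(2g) = 1.98^2 / (2*9.81) = 3.9204 / 19.62 = 0.1998 m.
h_f = 16.9732 * 0.1998 = 3.392 m.

3.392


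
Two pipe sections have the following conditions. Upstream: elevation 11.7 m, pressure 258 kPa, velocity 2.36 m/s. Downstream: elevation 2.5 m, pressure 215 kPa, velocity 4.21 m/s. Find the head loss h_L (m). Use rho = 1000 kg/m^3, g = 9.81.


Total head at each section: H = z + p/(rho*g) + V^2/(2g).
H1 = 11.7 + 258*1000/(1000*9.81) + 2.36^2/(2*9.81)
   = 11.7 + 26.3 + 0.2839
   = 38.284 m.
H2 = 2.5 + 215*1000/(1000*9.81) + 4.21^2/(2*9.81)
   = 2.5 + 21.916 + 0.9034
   = 25.32 m.
h_L = H1 - H2 = 38.284 - 25.32 = 12.964 m.

12.964


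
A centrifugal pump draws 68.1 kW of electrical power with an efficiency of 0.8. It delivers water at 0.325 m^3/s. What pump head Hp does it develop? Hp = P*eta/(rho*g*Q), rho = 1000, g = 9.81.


Pump head formula: Hp = P * eta / (rho * g * Q).
Numerator: P * eta = 68.1 * 1000 * 0.8 = 54480.0 W.
Denominator: rho * g * Q = 1000 * 9.81 * 0.325 = 3188.25.
Hp = 54480.0 / 3188.25 = 17.09 m.

17.09


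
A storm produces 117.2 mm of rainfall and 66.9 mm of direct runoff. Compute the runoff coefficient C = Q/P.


The runoff coefficient C = runoff depth / rainfall depth.
C = 66.9 / 117.2
  = 0.5708.

0.5708


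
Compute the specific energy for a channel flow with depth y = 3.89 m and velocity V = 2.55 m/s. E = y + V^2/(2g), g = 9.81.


Specific energy E = y + V^2/(2g).
Velocity head = V^2/(2g) = 2.55^2 / (2*9.81) = 6.5025 / 19.62 = 0.3314 m.
E = 3.89 + 0.3314 = 4.2214 m.

4.2214


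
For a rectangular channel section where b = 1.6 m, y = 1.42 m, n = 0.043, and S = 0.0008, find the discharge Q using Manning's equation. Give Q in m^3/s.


For a rectangular channel, the cross-sectional area A = b * y = 1.6 * 1.42 = 2.27 m^2.
The wetted perimeter P = b + 2y = 1.6 + 2*1.42 = 4.44 m.
Hydraulic radius R = A/P = 2.27/4.44 = 0.5117 m.
Velocity V = (1/n)*R^(2/3)*S^(1/2) = (1/0.043)*0.5117^(2/3)*0.0008^(1/2) = 0.4208 m/s.
Discharge Q = A * V = 2.27 * 0.4208 = 0.956 m^3/s.

0.956


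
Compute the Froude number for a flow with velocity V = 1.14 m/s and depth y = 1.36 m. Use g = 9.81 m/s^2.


The Froude number is defined as Fr = V / sqrt(g*y).
g*y = 9.81 * 1.36 = 13.3416.
sqrt(g*y) = sqrt(13.3416) = 3.6526.
Fr = 1.14 / 3.6526 = 0.3121.

0.3121


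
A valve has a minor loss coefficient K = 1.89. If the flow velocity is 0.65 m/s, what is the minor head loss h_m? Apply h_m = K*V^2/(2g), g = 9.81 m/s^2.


Minor loss formula: h_m = K * V^2/(2g).
V^2 = 0.65^2 = 0.4225.
V^2/(2g) = 0.4225 / 19.62 = 0.0215 m.
h_m = 1.89 * 0.0215 = 0.0407 m.

0.0407


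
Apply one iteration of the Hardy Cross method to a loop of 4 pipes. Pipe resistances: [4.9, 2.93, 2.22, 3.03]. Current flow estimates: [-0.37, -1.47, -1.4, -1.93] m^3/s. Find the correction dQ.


Numerator terms (r*Q*|Q|): 4.9*-0.37*|-0.37| = -0.6708; 2.93*-1.47*|-1.47| = -6.3314; 2.22*-1.4*|-1.4| = -4.3512; 3.03*-1.93*|-1.93| = -11.2864.
Sum of numerator = -22.6399.
Denominator terms (r*|Q|): 4.9*|-0.37| = 1.813; 2.93*|-1.47| = 4.3071; 2.22*|-1.4| = 3.108; 3.03*|-1.93| = 5.8479.
2 * sum of denominator = 2 * 15.076 = 30.152.
dQ = --22.6399 / 30.152 = 0.7509 m^3/s.

0.7509


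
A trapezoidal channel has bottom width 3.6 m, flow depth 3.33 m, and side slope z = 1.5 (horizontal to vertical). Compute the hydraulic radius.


For a trapezoidal section with side slope z:
A = (b + z*y)*y = (3.6 + 1.5*3.33)*3.33 = 28.621 m^2.
P = b + 2*y*sqrt(1 + z^2) = 3.6 + 2*3.33*sqrt(1 + 1.5^2) = 15.606 m.
R = A/P = 28.621 / 15.606 = 1.8339 m.

1.8339


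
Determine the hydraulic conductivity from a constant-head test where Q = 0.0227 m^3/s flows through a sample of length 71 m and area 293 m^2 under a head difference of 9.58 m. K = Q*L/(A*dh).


From K = Q*L / (A*dh):
Numerator: Q*L = 0.0227 * 71 = 1.6117.
Denominator: A*dh = 293 * 9.58 = 2806.94.
K = 1.6117 / 2806.94 = 0.000574 m/s.

0.000574


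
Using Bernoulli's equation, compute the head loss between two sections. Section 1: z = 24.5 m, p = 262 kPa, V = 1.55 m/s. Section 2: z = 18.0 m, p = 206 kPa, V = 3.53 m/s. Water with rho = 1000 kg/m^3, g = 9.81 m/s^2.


Total head at each section: H = z + p/(rho*g) + V^2/(2g).
H1 = 24.5 + 262*1000/(1000*9.81) + 1.55^2/(2*9.81)
   = 24.5 + 26.707 + 0.1225
   = 51.33 m.
H2 = 18.0 + 206*1000/(1000*9.81) + 3.53^2/(2*9.81)
   = 18.0 + 20.999 + 0.6351
   = 39.634 m.
h_L = H1 - H2 = 51.33 - 39.634 = 11.696 m.

11.696


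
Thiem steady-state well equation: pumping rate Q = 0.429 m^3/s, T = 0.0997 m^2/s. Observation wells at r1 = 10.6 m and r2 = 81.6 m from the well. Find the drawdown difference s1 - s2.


Thiem equation: s1 - s2 = Q/(2*pi*T) * ln(r2/r1).
ln(r2/r1) = ln(81.6/10.6) = 2.041.
Q/(2*pi*T) = 0.429 / (2*pi*0.0997) = 0.429 / 0.6264 = 0.6848.
s1 - s2 = 0.6848 * 2.041 = 1.3977 m.

1.3977


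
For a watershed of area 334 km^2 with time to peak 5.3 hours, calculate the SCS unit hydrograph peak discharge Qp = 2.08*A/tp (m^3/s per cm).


SCS formula: Qp = 2.08 * A / tp.
Qp = 2.08 * 334 / 5.3
   = 694.72 / 5.3
   = 131.08 m^3/s per cm.

131.08


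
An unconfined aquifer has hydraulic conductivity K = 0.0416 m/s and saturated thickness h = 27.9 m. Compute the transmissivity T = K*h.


Transmissivity is defined as T = K * h.
T = 0.0416 * 27.9
  = 1.1606 m^2/s.

1.1606


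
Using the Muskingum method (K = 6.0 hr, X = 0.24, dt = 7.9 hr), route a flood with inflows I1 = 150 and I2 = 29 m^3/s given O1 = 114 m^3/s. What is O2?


Muskingum coefficients:
denom = 2*K*(1-X) + dt = 2*6.0*(1-0.24) + 7.9 = 17.02.
C0 = (dt - 2*K*X)/denom = (7.9 - 2*6.0*0.24)/17.02 = 0.2949.
C1 = (dt + 2*K*X)/denom = (7.9 + 2*6.0*0.24)/17.02 = 0.6334.
C2 = (2*K*(1-X) - dt)/denom = 0.0717.
O2 = C0*I2 + C1*I1 + C2*O1
   = 0.2949*29 + 0.6334*150 + 0.0717*114
   = 111.73 m^3/s.

111.73


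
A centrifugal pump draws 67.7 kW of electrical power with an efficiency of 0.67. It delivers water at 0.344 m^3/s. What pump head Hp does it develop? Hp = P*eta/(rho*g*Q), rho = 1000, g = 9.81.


Pump head formula: Hp = P * eta / (rho * g * Q).
Numerator: P * eta = 67.7 * 1000 * 0.67 = 45359.0 W.
Denominator: rho * g * Q = 1000 * 9.81 * 0.344 = 3374.64.
Hp = 45359.0 / 3374.64 = 13.44 m.

13.44


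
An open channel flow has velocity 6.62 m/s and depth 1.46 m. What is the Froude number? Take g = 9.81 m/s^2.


The Froude number is defined as Fr = V / sqrt(g*y).
g*y = 9.81 * 1.46 = 14.3226.
sqrt(g*y) = sqrt(14.3226) = 3.7845.
Fr = 6.62 / 3.7845 = 1.7492.

1.7492


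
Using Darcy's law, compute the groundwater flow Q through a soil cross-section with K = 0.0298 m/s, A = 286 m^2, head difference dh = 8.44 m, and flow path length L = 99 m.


Darcy's law: Q = K * A * i, where i = dh/L.
Hydraulic gradient i = 8.44 / 99 = 0.085253.
Q = 0.0298 * 286 * 0.085253
  = 0.7266 m^3/s.

0.7266


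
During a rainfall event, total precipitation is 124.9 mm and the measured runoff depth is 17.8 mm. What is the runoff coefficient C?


The runoff coefficient C = runoff depth / rainfall depth.
C = 17.8 / 124.9
  = 0.1425.

0.1425


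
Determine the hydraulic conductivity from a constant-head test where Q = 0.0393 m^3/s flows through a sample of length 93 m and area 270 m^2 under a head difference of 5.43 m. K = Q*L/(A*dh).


From K = Q*L / (A*dh):
Numerator: Q*L = 0.0393 * 93 = 3.6549.
Denominator: A*dh = 270 * 5.43 = 1466.1.
K = 3.6549 / 1466.1 = 0.002493 m/s.

0.002493


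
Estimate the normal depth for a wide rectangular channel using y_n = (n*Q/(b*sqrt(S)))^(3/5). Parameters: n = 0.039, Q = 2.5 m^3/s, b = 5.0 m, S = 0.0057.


We use the wide-channel approximation y_n = (n*Q/(b*sqrt(S)))^(3/5).
sqrt(S) = sqrt(0.0057) = 0.075498.
Numerator: n*Q = 0.039 * 2.5 = 0.0975.
Denominator: b*sqrt(S) = 5.0 * 0.075498 = 0.37749.
arg = 0.2583.
y_n = 0.2583^(3/5) = 0.4439 m.

0.4439


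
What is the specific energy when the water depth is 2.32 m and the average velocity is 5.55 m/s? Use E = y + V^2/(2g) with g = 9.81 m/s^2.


Specific energy E = y + V^2/(2g).
Velocity head = V^2/(2g) = 5.55^2 / (2*9.81) = 30.8025 / 19.62 = 1.57 m.
E = 2.32 + 1.57 = 3.89 m.

3.89


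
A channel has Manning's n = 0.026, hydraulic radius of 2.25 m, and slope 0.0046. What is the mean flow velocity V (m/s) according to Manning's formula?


Manning's equation gives V = (1/n) * R^(2/3) * S^(1/2).
First, compute R^(2/3) = 2.25^(2/3) = 1.7171.
Next, S^(1/2) = 0.0046^(1/2) = 0.067823.
Then 1/n = 1/0.026 = 38.46.
V = 38.46 * 1.7171 * 0.067823 = 4.4791 m/s.

4.4791


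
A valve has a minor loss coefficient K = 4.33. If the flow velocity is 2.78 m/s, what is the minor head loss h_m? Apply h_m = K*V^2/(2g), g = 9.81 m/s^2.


Minor loss formula: h_m = K * V^2/(2g).
V^2 = 2.78^2 = 7.7284.
V^2/(2g) = 7.7284 / 19.62 = 0.3939 m.
h_m = 4.33 * 0.3939 = 1.7056 m.

1.7056


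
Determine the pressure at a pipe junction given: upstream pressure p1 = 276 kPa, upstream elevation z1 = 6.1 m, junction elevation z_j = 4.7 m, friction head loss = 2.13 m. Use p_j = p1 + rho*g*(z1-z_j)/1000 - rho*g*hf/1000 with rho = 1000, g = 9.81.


Junction pressure: p_j = p1 + rho*g*(z1 - z_j)/1000 - rho*g*hf/1000.
Elevation term = 1000*9.81*(6.1 - 4.7)/1000 = 13.734 kPa.
Friction term = 1000*9.81*2.13/1000 = 20.895 kPa.
p_j = 276 + 13.734 - 20.895 = 268.84 kPa.

268.84


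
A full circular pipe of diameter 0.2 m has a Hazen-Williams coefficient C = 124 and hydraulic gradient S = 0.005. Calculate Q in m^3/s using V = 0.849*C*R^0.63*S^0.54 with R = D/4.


For a full circular pipe, R = D/4 = 0.2/4 = 0.05 m.
V = 0.849 * 124 * 0.05^0.63 * 0.005^0.54
  = 0.849 * 124 * 0.151479 * 0.057206
  = 0.9123 m/s.
Pipe area A = pi*D^2/4 = pi*0.2^2/4 = 0.0314 m^2.
Q = A * V = 0.0314 * 0.9123 = 0.0287 m^3/s.

0.0287


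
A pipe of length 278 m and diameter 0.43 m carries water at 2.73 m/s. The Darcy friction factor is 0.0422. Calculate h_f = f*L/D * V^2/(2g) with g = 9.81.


Darcy-Weisbach equation: h_f = f * (L/D) * V^2/(2g).
f * L/D = 0.0422 * 278/0.43 = 27.2828.
V^2/(2g) = 2.73^2 / (2*9.81) = 7.4529 / 19.62 = 0.3799 m.
h_f = 27.2828 * 0.3799 = 10.364 m.

10.364


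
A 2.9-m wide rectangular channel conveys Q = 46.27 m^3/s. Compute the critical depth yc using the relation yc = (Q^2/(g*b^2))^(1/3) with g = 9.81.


Using yc = (Q^2 / (g * b^2))^(1/3):
Q^2 = 46.27^2 = 2140.91.
g * b^2 = 9.81 * 2.9^2 = 9.81 * 8.41 = 82.5.
Q^2 / (g*b^2) = 2140.91 / 82.5 = 25.9504.
yc = 25.9504^(1/3) = 2.9606 m.

2.9606


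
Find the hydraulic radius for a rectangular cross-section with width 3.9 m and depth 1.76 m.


For a rectangular section:
Flow area A = b * y = 3.9 * 1.76 = 6.86 m^2.
Wetted perimeter P = b + 2y = 3.9 + 2*1.76 = 7.42 m.
Hydraulic radius R = A/P = 6.86 / 7.42 = 0.9251 m.

0.9251


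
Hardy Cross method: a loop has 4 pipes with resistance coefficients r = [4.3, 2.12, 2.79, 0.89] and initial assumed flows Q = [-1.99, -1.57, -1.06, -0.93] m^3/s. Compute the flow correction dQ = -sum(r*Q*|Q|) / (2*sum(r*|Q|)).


Numerator terms (r*Q*|Q|): 4.3*-1.99*|-1.99| = -17.0284; 2.12*-1.57*|-1.57| = -5.2256; 2.79*-1.06*|-1.06| = -3.1348; 0.89*-0.93*|-0.93| = -0.7698.
Sum of numerator = -26.1586.
Denominator terms (r*|Q|): 4.3*|-1.99| = 8.557; 2.12*|-1.57| = 3.3284; 2.79*|-1.06| = 2.9574; 0.89*|-0.93| = 0.8277.
2 * sum of denominator = 2 * 15.6705 = 31.341.
dQ = --26.1586 / 31.341 = 0.8346 m^3/s.

0.8346
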